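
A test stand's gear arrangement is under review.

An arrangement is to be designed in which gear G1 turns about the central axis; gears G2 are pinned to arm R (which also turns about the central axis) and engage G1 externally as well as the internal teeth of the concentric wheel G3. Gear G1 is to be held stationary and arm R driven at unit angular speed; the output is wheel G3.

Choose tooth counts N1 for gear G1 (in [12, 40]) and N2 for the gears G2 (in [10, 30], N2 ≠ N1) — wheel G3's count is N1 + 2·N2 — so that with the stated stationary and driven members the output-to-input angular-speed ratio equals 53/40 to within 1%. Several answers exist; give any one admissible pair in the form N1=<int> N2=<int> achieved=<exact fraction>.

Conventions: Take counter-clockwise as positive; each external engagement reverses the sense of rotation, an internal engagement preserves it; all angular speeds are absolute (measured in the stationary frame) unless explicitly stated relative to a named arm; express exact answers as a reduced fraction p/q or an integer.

topology: planetary set — design target 53/40, arm = carrier (Willis)
Willis with ω_sun = 0: ω_ring/ω_arm = (N1+N3)/N3; set equal to 53/40  ⇒  N3/N1 = 1/(53/40 − 1) = 40/13
N3 = N1 + 2·N2  ⇒  N2/N1 = (N3/N1 − 1)/2 = (40/13 − 1)/2 = 27/26
smallest multiple with N1 ≥ 12 and N2 ≥ 10: k = 1  ⇒  N1 = 1·26 = 26, N2 = 1·27 = 27 (N1 ≤ 40, N2 ≤ 30, N2 ≠ N1 ✓), N3 = 26 + 2·27 = 80
check: (N1+N3)/N3 with N1 = 26, N3 = 80 gives 53/40; |achieved − target| = 0 ≤ 53/4000 ✓

N1=26 N2=27 achieved=53/40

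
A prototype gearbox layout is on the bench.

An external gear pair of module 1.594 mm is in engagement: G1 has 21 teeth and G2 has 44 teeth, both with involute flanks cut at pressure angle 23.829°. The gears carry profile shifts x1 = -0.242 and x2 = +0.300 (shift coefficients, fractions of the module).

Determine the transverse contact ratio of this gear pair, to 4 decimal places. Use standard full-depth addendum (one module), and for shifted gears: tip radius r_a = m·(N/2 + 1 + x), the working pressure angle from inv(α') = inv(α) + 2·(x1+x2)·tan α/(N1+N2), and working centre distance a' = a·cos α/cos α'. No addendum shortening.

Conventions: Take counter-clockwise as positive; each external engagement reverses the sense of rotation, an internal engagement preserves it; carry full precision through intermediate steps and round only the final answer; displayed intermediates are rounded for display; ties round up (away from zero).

1.5112

single-mesh involute tooth geometry (21T engaging 44T at module 1.594)
base radii: r_b1 = 15.310259, r_b2 = 32.078639
tip radii: r_a1 = 17.945252, r_a2 = 37.140200
inv(α') = inv(23.829°) + 2·(-0.242+0.300)·tan α/(21+44) = 0.02655097  ⇒  α' = 24.05803°
a' = a·cos α / cos α' = 51.8050·cos 23.829°/cos 24.05803° = 51.897035
action lengths: √(r_a1²−r_b1²) = 9.360984, √(r_a2²−r_b2²) = 18.717783
base pitch p_b = π·m·cos α = 4.580819
CR = (9.360984 + 18.717783 − 51.897035·sin 24.05803°)/4.580819 = 1.511157
contact ratio ≈ 1.5112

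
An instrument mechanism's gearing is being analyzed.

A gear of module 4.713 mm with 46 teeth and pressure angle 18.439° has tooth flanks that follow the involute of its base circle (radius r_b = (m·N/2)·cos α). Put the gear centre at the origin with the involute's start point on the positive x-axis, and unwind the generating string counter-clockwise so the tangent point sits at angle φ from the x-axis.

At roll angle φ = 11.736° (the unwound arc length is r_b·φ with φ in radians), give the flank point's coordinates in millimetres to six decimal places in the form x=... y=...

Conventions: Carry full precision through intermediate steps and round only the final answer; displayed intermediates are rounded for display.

x=104.968576 y=0.293349

topology: single-mesh involute geometry — m = 4.713, N = 46
pitch radius r_p = m·N/2 = 4.713·46/2 = 108.399000
base radius r_b = r_p·cos α = 108.399000·cos 18.439° = 102.833897
roll angle φ = 11.736° = 0.20483184 rad
x = r_b·(cos φ + φ·sin φ) = 104.968576
y = r_b·(sin φ − φ·cos φ) = 0.293349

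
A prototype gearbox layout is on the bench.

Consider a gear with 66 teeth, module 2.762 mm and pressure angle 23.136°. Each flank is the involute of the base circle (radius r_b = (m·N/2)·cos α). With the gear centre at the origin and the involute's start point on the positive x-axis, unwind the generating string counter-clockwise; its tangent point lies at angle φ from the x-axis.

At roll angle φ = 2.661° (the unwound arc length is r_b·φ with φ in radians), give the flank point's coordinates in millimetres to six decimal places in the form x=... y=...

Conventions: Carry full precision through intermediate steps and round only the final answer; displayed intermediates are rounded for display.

topology: single-mesh involute geometry — m = 2.762, N = 66
pitch radius r_p = m·N/2 = 2.762·66/2 = 91.146000
base radius r_b = r_p·cos α = 91.146000·cos 23.136° = 83.815565
roll angle φ = 2.661° = 0.04644321 rad
x = r_b·(cos φ + φ·sin φ) = 83.905910
y = r_b·(sin φ − φ·cos φ) = 0.002798

x=83.905910 y=0.002798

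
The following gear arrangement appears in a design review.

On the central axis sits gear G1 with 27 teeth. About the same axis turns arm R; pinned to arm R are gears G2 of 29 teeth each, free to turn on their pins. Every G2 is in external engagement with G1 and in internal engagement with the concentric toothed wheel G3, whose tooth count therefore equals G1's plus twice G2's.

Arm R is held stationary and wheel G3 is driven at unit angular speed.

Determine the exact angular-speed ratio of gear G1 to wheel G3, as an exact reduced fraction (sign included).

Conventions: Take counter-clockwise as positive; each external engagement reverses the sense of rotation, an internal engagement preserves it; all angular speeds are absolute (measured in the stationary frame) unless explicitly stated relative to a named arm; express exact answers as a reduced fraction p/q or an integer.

-85/27

class = planetary set [G3 = 27+2·29 = 85; Willis about the carrier]
ring teeth: 27 + 2·29 = 85
27(ω_sun−ω_arm) = −85(ω_ring−ω_arm),  ω_arm = 0, ω_ring = 1
ω_sun = 0 − (85/27)(1−0) = -85/27
ω_out/ω_in = -85/27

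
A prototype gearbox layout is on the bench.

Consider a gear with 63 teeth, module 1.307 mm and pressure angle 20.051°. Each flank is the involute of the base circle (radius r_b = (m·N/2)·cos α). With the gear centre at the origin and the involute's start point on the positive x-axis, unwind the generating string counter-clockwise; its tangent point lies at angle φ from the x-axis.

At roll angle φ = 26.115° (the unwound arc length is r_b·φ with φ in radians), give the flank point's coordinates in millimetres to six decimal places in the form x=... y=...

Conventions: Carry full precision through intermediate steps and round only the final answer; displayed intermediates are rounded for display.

recognized (one wheel, involute flank): single-mesh tooth geometry, m = 1.307, N = 63
pitch radius r_p = m·N/2 = 1.307·63/2 = 41.170500
base radius r_b = r_p·cos α = 41.170500·cos 20.051° = 38.675066
roll angle φ = 26.115° = 0.45579273 rad
x = r_b·(cos φ + φ·sin φ) = 42.486130
y = r_b·(sin φ − φ·cos φ) = 1.195536

x=42.486130 y=1.195536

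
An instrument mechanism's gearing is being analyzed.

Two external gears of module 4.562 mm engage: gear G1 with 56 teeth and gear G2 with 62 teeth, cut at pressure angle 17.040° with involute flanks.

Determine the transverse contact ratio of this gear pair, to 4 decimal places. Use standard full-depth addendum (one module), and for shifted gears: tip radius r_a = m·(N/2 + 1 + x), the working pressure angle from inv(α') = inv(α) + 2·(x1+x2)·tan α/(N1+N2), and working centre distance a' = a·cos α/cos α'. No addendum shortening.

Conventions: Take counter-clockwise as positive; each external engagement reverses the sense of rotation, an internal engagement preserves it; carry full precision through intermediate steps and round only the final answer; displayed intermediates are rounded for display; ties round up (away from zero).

recognized (one external pair, fixed centres): single-mesh tooth geometry, m = 4.562, N1 = 56, N2 = 62
base radii: r_b1 = 122.128442, r_b2 = 135.213632
tip radii: r_a1 = 132.298000, r_a2 = 145.984000
no profile shift: α' = α, a' = a
action lengths: √(r_a1²−r_b1²) = 50.866536, √(r_a2²−r_b2²) = 55.032735
base pitch p_b = π·m·cos α = 13.702779
CR = (50.866536 + 55.032735 − 269.158000·sin 17.04000°)/13.702779 = 1.972258
contact ratio ≈ 1.9723

1.9723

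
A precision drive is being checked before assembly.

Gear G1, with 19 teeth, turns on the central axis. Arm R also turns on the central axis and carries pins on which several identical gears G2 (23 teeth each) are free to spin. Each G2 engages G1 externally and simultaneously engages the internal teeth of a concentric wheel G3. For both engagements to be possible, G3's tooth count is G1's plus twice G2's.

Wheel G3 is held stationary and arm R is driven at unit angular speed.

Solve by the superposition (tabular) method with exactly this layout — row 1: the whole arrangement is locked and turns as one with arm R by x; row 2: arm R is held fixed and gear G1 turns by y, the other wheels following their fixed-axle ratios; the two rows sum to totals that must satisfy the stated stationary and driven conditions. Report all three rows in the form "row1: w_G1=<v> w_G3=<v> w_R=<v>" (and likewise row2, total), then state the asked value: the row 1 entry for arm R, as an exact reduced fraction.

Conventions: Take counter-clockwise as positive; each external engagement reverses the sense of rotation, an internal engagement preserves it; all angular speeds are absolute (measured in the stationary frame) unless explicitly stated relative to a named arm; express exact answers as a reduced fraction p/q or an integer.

row1: w_G1=1 w_G3=1 w_R=1
row2: w_G1=65/19 w_G3=-1 w_R=0
total: w_G1=84/19 w_G3=0 w_R=1
asked value: 1

planetary set (19T centre, 23T on arm, 65T internal) — Willis relation
superposition row 1 [locked train]: every member turns x
superposition row 2 [arm held]: sun y, ring −(19/65)·y, arm 0
boundary: total ω_ring = x − (19/65)·y = 0 and total ω_arm = x = 1  ⇒  y = 65/19, x = 1
row 2 ring = −(19/65)·65/19 = -1
totals (row 1 + row 2): sun 1 + 65/19 = 84/19, ring 1 + (-1) = 0, arm 1 + 0 = 1
asked cell (row1, arm) = 1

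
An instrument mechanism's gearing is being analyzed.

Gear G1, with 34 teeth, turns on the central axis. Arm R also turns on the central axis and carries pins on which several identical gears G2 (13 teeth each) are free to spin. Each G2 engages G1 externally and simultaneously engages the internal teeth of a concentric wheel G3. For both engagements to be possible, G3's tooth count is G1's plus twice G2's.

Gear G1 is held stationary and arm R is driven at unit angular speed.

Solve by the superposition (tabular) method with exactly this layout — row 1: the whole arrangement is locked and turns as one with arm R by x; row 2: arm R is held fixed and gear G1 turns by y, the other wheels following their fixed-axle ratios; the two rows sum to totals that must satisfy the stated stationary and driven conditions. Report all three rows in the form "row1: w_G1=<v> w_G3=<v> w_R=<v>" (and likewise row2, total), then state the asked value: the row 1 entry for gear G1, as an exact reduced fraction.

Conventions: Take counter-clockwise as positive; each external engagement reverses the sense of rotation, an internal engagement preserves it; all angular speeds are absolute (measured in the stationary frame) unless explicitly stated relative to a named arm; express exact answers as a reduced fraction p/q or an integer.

row1: w_G1=1 w_G3=1 w_R=1
row2: w_G1=-1 w_G3=17/30 w_R=0
total: w_G1=0 w_G3=47/30 w_R=1
asked value: 1

topology: planetary set — G1 34T / G2 13T / G3 60T, arm = carrier (Willis)
row 1 — lock + rotate with arm: ω_sun = ω_ring = ω_arm = x
row 2 — arm fixed, fixed-axis ratios: sun y, ring −(34/60)·y, arm 0
boundary: total ω_sun = x + y = 0 and total ω_arm = x = 1  ⇒  y = -1, x = 1
row 2 ring = −(34/60)·(-1) = 17/30
totals (row 1 + row 2): sun 1 + (-1) = 0, ring 1 + 17/30 = 47/30, arm 1 + 0 = 1
asked cell (row1, sun) = 1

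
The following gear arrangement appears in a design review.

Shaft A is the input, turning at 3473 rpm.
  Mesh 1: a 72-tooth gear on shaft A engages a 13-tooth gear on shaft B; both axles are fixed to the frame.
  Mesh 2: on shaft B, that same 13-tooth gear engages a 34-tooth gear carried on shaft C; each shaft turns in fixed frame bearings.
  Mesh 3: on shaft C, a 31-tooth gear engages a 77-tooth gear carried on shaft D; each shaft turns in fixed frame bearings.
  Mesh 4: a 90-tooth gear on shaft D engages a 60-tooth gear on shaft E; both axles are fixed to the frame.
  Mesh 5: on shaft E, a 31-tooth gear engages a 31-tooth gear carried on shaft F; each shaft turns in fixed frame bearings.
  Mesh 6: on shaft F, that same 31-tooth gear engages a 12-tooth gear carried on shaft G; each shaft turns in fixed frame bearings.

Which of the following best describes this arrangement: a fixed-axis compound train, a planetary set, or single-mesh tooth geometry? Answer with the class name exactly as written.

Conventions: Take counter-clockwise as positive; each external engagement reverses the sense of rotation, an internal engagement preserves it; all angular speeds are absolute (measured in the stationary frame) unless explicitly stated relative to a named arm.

fixed-axis compound train

topology: fixed-axis compound train — 6 meshes, A→G
classification: fixed-axis compound train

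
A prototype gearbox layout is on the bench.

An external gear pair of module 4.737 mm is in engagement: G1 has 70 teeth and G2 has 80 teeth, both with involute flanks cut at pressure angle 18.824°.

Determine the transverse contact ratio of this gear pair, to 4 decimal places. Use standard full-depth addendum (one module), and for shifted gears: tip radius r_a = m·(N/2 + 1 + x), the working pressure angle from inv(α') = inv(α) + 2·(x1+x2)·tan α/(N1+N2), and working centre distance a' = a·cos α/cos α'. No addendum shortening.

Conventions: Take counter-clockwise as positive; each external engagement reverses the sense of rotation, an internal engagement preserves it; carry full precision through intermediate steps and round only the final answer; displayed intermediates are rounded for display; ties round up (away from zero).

topology: single-mesh involute geometry — m = 4.737, 70T/80T pair
base radii: r_b1 = 156.927320, r_b2 = 179.345508
tip radii: r_a1 = 170.532000, r_a2 = 194.217000
no profile shift: α' = α, a' = a
action lengths: √(r_a1²−r_b1²) = 66.745632, √(r_a2²−r_b2²) = 74.534769
base pitch p_b = π·m·cos α = 14.085763
CR = (66.745632 + 74.534769 − 355.275000·sin 18.82400°)/14.085763 = 1.891739
contact ratio ≈ 1.8917

1.8917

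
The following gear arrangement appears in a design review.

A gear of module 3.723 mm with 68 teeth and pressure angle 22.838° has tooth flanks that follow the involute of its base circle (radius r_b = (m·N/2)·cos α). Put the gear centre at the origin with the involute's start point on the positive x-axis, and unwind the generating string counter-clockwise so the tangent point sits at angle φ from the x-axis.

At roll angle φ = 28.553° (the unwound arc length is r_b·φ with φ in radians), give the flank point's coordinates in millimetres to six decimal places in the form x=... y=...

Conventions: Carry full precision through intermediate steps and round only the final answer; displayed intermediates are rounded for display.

topology: single-mesh involute geometry — m = 3.723, N = 68
pitch radius r_p = m·N/2 = 3.723·68/2 = 126.582000
base radius r_b = r_p·cos α = 126.582000·cos 22.838° = 116.658723
roll angle φ = 28.553° = 0.49834386 rad
x = r_b·(cos φ + φ·sin φ) = 130.257573
y = r_b·(sin φ − φ·cos φ) = 4.694174

x=130.257573 y=4.694174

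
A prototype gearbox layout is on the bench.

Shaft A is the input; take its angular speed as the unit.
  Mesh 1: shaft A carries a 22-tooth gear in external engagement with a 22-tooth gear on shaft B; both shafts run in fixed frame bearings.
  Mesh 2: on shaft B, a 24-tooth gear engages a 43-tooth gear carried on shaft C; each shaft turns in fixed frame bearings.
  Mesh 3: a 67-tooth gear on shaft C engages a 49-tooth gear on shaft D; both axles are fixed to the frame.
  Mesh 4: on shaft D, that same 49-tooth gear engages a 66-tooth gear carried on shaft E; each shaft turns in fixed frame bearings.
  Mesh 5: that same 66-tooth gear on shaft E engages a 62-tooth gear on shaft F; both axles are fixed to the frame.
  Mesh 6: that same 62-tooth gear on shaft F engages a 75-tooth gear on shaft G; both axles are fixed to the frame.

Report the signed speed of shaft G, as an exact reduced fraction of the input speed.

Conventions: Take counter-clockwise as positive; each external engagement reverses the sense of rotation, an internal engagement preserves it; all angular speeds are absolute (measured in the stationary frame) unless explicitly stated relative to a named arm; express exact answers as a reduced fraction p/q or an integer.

6-mesh fixed-axis compound train (all bearings frame-fixed)
mesh 1 [22T→22T]: |ω|/ω_in = 1×22/22 = 1, sense flips to −
mesh 2 [24T→43T]: |ω|/ω_in = 1×24/43 = 24/43, sense flips to +
mesh 3 [67T→49T]: |ω|/ω_in = (24/43)×67/49 = 1608/2107, sense flips to −
mesh 4 [49T→66T]: |ω|/ω_in = (1608/2107)×49/66 = 268/473, sense flips to +
mesh 5 [66T→62T]: |ω|/ω_in = (268/473)×66/62 = 804/1333, sense flips to −
mesh 6 [62T→75T]: |ω|/ω_in = (804/1333)×62/75 = 536/1075, sense flips to +
signed output speed (× input speed) = 536/1075

536/1075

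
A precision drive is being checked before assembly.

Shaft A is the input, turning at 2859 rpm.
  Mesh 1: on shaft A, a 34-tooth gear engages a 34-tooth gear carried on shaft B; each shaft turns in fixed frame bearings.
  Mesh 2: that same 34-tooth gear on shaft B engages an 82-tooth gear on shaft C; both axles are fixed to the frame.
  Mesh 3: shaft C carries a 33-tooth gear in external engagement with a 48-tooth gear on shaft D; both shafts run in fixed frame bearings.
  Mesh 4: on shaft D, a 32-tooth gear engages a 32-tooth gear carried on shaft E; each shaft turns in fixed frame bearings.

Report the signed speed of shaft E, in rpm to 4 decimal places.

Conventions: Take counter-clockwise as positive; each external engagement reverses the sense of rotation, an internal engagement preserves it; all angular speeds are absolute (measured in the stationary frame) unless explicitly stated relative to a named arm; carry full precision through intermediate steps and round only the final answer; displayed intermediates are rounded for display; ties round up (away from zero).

+814.9893 rpm

recognized (5 fixed axles, 4 meshes): fixed-axis compound train
mesh 1 [34T→34T]: ω = 2859.0000×34/34 = 2859.0000 rpm, sense flips to −
mesh 2 [34T→82T]: ω = 2859.0000×34/82 = 1185.4390 rpm, sense flips to +
mesh 3 [33T→48T]: ω = 1185.4390×33/48 = 814.9893 rpm, sense flips to −
mesh 4 [32T→32T]: ω = 814.9893×32/32 = 814.9893 rpm, sense flips to +
signed output speed = +814.9893 rpm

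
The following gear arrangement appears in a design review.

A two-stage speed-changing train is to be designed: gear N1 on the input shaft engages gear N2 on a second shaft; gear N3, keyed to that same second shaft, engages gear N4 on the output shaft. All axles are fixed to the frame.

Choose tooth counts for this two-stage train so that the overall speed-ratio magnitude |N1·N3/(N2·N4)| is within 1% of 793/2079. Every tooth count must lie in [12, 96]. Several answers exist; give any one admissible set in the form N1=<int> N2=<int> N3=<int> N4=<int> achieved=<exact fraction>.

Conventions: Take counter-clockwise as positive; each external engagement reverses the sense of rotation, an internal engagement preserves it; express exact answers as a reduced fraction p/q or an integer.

N1=13 N2=27 N3=61 N4=77 achieved=793/2079

design class (target 793/2079): fixed-axis compound train
target = 793/2079 in lowest terms: an exact hit needs N1·N3 = k·793 and N2·N4 = k·2079 for one integer k, every count in [12, 96]; additionally prefer no 1:1 stage (N1 ≠ N2, N3 ≠ N4)
k = 1: N1·N3 = 793 = 13·61, N2·N4 = 2079 = 27·77
achieved = 13·61/(27·77) = 793/2079; |achieved − target| = 0 ≤ 793/207900 ✓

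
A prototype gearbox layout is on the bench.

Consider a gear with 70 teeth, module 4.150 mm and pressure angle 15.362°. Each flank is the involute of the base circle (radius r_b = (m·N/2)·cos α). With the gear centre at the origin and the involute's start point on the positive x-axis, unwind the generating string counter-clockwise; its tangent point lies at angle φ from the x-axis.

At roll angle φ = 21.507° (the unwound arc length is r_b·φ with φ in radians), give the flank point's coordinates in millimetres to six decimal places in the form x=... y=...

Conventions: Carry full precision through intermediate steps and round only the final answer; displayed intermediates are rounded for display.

recognized (one wheel, involute flank): single-mesh tooth geometry, m = 4.150, N = 70
pitch radius r_p = m·N/2 = 4.150·70/2 = 145.250000
base radius r_b = r_p·cos α = 145.250000·cos 15.362° = 140.060409
roll angle φ = 21.507° = 0.37536796 rad
x = r_b·(cos φ + φ·sin φ) = 149.582874
y = r_b·(sin φ − φ·cos φ) = 2.434636

x=149.582874 y=2.434636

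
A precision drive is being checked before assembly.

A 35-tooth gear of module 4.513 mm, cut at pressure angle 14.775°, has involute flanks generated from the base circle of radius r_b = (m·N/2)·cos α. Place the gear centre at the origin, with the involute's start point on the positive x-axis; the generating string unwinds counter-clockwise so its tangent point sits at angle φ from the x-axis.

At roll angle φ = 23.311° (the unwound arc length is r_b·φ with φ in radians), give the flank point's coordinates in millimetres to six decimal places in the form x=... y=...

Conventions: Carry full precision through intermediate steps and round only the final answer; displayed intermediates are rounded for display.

x=82.427367 y=1.686119

class = single-mesh tooth geometry [base-circle involute, m = 4.513, 35T]
pitch radius r_p = m·N/2 = 4.513·35/2 = 78.977500
base radius r_b = r_p·cos α = 78.977500·cos 14.775° = 76.366090
roll angle φ = 23.311° = 0.40685370 rad
x = r_b·(cos φ + φ·sin φ) = 82.427367
y = r_b·(sin φ − φ·cos φ) = 1.686119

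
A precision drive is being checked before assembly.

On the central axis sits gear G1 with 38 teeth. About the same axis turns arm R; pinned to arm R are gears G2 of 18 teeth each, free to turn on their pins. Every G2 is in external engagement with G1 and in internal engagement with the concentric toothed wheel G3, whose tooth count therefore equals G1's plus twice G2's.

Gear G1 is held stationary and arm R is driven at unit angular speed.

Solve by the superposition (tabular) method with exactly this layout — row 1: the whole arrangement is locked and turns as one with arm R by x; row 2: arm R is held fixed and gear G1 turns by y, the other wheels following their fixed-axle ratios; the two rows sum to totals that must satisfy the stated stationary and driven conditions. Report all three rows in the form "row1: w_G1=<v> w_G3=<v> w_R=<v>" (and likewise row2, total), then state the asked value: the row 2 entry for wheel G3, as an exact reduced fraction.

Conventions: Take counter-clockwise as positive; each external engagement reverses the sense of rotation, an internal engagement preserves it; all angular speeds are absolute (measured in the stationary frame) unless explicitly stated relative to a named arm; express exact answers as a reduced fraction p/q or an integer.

topology: planetary set — G1 38T / G2 18T / G3 74T, arm = carrier (Willis)
row 1 — lock + rotate with arm: ω_sun = ω_ring = ω_arm = x
row 2 — arm fixed, fixed-axis ratios: sun y, ring −(38/74)·y, arm 0
boundary: total ω_sun = x + y = 0 and total ω_arm = x = 1  ⇒  y = -1, x = 1
row 2 ring = −(38/74)·(-1) = 19/37
totals (row 1 + row 2): sun 1 + (-1) = 0, ring 1 + 19/37 = 56/37, arm 1 + 0 = 1
asked cell (row2, ring) = 19/37

row1: w_G1=1 w_G3=1 w_R=1
row2: w_G1=-1 w_G3=19/37 w_R=0
total: w_G1=0 w_G3=56/37 w_R=1
asked value: 19/37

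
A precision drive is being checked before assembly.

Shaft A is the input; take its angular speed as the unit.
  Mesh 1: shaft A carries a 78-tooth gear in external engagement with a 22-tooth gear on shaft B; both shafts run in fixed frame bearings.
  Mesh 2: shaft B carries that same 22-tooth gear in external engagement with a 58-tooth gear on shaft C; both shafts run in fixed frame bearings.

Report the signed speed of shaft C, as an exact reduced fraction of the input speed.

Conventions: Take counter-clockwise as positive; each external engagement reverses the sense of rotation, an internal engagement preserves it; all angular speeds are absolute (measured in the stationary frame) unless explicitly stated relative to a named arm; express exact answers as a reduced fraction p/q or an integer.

2-mesh fixed-axis compound train (all bearings frame-fixed)
mesh 1 [78T→22T]: |ω|/ω_in = 1×78/22 = 39/11, sense flips to −
mesh 2 [22T→58T]: |ω|/ω_in = (39/11)×22/58 = 39/29, sense flips to +
signed output speed (× input speed) = 39/29

39/29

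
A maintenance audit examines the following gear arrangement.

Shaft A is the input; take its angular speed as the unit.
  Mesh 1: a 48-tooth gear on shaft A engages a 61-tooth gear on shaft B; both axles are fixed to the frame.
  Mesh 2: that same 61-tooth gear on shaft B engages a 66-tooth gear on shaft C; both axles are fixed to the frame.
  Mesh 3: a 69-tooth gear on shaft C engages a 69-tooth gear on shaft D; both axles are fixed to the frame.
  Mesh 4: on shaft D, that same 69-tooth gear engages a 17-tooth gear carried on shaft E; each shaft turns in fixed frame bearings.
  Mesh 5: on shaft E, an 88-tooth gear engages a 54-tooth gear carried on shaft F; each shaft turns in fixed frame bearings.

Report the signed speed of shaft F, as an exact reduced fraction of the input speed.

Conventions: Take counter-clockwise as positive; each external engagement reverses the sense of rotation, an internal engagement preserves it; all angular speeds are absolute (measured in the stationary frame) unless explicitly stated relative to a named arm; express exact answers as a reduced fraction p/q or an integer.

-736/153

5-mesh fixed-axis compound train (all bearings frame-fixed)
mesh 1 [48T→61T]: |ω|/ω_in = 1×48/61 = 48/61, sense flips to −
mesh 2 [61T→66T]: |ω|/ω_in = (48/61)×61/66 = 8/11, sense flips to +
mesh 3 [69T→69T]: |ω|/ω_in = (8/11)×69/69 = 8/11, sense flips to −
mesh 4 [69T→17T]: |ω|/ω_in = (8/11)×69/17 = 552/187, sense flips to +
mesh 5 [88T→54T]: |ω|/ω_in = (552/187)×88/54 = 736/153, sense flips to −
signed output speed (× input speed) = -736/153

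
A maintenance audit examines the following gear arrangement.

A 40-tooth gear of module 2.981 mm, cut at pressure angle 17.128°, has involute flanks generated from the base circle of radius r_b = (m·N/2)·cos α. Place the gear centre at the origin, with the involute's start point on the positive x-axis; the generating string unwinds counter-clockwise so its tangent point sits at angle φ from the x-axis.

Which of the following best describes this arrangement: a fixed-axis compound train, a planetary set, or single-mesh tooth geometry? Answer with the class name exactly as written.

class = single-mesh tooth geometry [base-circle involute, m = 2.981, 40T]
classification: single-mesh tooth geometry

single-mesh tooth geometry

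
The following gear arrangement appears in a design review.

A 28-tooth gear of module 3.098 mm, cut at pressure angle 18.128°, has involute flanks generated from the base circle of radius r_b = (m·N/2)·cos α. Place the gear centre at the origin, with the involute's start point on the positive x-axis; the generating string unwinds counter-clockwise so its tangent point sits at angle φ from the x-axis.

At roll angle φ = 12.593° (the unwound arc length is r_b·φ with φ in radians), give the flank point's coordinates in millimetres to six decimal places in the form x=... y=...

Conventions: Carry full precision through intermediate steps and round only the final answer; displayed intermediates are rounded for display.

x=42.202782 y=0.145177

topology: single-mesh involute geometry — m = 3.098, N = 28
pitch radius r_p = m·N/2 = 3.098·28/2 = 43.372000
base radius r_b = r_p·cos α = 43.372000·cos 18.128° = 41.219178
roll angle φ = 12.593° = 0.21978931 rad
x = r_b·(cos φ + φ·sin φ) = 42.202782
y = r_b·(sin φ − φ·cos φ) = 0.145177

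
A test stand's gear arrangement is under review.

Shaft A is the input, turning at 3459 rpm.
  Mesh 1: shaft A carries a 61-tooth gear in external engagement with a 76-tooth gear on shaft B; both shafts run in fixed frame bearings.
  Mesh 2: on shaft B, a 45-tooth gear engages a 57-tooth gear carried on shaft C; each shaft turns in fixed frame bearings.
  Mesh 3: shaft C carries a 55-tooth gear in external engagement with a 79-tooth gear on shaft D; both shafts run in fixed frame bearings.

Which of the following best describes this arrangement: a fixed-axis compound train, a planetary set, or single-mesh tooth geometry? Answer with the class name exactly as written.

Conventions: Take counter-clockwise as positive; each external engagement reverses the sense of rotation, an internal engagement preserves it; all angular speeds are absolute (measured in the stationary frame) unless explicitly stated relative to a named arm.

topology: fixed-axis compound train — 3 meshes, A→D
classification: fixed-axis compound train

fixed-axis compound train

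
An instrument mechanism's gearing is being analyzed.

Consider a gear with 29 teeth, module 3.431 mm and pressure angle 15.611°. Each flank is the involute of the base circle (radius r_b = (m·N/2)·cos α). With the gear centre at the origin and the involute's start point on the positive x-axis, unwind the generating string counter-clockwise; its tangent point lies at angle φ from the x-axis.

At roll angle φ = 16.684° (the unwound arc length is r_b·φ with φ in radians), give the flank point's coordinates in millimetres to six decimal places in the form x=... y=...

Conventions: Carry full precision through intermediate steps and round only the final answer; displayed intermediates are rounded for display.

x=49.902803 y=0.391011

class = single-mesh tooth geometry [base-circle involute, m = 3.431, 29T]
pitch radius r_p = m·N/2 = 3.431·29/2 = 49.749500
base radius r_b = r_p·cos α = 49.749500·cos 15.611° = 47.914287
roll angle φ = 16.684° = 0.29119073 rad
x = r_b·(cos φ + φ·sin φ) = 49.902803
y = r_b·(sin φ − φ·cos φ) = 0.391011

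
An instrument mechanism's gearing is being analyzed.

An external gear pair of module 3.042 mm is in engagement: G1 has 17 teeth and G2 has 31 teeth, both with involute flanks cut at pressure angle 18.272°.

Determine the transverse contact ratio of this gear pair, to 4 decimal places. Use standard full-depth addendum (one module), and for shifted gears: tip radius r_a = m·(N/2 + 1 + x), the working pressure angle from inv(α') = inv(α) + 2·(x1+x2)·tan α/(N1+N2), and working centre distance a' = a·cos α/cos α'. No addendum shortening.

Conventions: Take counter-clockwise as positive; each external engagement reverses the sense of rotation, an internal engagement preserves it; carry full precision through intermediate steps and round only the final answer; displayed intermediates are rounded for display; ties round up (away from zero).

1.6570

class = single-mesh tooth geometry [involute pair 17T × 31T, m = 3.042]
base radii: r_b1 = 24.553259, r_b2 = 44.773590
tip radii: r_a1 = 28.899000, r_a2 = 50.193000
no profile shift: α' = α, a' = a
action lengths: √(r_a1²−r_b1²) = 15.241052, √(r_a2²−r_b2²) = 22.686182
base pitch p_b = π·m·cos α = 9.074863
CR = (15.241052 + 22.686182 − 73.008000·sin 18.27200°)/9.074863 = 1.657011
contact ratio ≈ 1.6570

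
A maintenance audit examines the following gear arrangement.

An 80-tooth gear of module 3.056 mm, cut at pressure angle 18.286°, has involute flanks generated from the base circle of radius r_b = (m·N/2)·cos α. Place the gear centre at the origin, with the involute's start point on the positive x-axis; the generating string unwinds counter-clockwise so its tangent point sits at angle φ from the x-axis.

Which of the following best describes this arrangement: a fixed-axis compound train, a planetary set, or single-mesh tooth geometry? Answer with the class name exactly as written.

class = single-mesh tooth geometry [base-circle involute, m = 3.056, 80T]
classification: single-mesh tooth geometry

single-mesh tooth geometry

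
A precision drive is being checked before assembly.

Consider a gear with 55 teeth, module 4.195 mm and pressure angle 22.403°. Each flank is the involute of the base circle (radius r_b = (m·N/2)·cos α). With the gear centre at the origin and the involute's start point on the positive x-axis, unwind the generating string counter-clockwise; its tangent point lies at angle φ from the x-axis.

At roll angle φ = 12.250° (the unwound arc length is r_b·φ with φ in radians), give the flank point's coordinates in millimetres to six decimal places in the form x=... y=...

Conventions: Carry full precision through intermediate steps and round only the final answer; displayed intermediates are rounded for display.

single-mesh involute tooth geometry (55T wheel at module 4.195)
pitch radius r_p = m·N/2 = 4.195·55/2 = 115.362500
base radius r_b = r_p·cos α = 115.362500·cos 22.403° = 106.655640
roll angle φ = 12.250° = 0.21380283 rad
x = r_b·(cos φ + φ·sin φ) = 109.065555
y = r_b·(sin φ − φ·cos φ) = 0.345873

x=109.065555 y=0.345873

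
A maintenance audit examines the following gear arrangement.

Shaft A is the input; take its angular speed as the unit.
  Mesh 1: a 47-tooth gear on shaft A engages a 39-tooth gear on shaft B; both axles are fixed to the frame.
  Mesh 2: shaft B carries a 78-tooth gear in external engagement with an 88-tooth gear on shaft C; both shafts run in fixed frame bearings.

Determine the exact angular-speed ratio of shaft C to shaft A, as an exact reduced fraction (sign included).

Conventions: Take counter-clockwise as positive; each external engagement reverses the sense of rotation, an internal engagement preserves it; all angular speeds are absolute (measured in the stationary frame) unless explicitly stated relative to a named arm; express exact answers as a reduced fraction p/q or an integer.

class = fixed-axis compound train [2 meshes; 2 ratios multiply, 2 sense flips]
mesh 1 [47T→39T]: running ratio 47/39, sense −
mesh 2 [78T→88T]: running ratio 47/44, sense +
ω_out/ω_in = 47/44

47/44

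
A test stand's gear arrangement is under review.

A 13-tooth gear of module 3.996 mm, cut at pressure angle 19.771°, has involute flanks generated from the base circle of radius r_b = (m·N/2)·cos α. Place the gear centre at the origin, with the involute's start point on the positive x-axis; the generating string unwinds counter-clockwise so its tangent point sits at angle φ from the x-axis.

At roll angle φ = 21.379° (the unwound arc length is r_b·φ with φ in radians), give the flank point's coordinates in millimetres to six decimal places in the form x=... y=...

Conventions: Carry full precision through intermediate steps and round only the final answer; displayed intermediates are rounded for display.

recognized (one wheel, involute flank): single-mesh tooth geometry, m = 3.996, N = 13
pitch radius r_p = m·N/2 = 3.996·13/2 = 25.974000
base radius r_b = r_p·cos α = 25.974000·cos 19.771° = 24.442887
roll angle φ = 21.379° = 0.37313394 rad
x = r_b·(cos φ + φ·sin φ) = 26.085695
y = r_b·(sin φ − φ·cos φ) = 0.417414

x=26.085695 y=0.417414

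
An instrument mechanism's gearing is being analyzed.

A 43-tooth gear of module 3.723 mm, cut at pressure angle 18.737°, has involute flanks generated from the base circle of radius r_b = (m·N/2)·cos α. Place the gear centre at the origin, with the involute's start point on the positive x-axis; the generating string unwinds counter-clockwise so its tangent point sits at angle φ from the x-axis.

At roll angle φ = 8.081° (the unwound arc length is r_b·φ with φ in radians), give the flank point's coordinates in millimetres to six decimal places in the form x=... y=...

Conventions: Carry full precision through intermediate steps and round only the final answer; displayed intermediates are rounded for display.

class = single-mesh tooth geometry [base-circle involute, m = 3.723, 43T]
pitch radius r_p = m·N/2 = 3.723·43/2 = 80.044500
base radius r_b = r_p·cos α = 80.044500·cos 18.737° = 75.802385
roll angle φ = 8.081° = 0.14104006 rad
x = r_b·(cos φ + φ·sin φ) = 76.552581
y = r_b·(sin φ − φ·cos φ) = 0.070750

x=76.552581 y=0.070750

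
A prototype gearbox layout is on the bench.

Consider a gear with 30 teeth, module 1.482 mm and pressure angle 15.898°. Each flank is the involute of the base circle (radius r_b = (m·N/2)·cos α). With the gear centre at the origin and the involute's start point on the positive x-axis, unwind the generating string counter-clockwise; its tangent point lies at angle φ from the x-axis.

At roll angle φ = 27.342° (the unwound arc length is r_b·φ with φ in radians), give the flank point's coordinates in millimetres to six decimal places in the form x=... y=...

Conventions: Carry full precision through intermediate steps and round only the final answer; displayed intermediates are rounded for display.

x=23.677246 y=0.756975

single-mesh involute tooth geometry (30T wheel at module 1.482)
pitch radius r_p = m·N/2 = 1.482·30/2 = 22.230000
base radius r_b = r_p·cos α = 22.230000·cos 15.898° = 21.379722
roll angle φ = 27.342° = 0.47720792 rad
x = r_b·(cos φ + φ·sin φ) = 23.677246
y = r_b·(sin φ − φ·cos φ) = 0.756975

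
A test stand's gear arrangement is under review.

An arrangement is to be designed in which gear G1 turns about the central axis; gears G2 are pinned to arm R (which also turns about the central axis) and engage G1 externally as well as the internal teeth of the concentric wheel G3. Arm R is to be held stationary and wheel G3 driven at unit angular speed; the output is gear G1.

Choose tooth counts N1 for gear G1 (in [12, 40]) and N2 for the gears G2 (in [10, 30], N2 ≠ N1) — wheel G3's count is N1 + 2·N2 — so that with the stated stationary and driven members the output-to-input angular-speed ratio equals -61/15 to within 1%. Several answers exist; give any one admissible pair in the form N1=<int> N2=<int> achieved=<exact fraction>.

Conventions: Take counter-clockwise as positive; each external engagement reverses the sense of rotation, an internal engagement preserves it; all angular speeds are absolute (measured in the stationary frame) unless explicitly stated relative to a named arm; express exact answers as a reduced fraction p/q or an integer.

N1=15 N2=23 achieved=-61/15

topology: planetary set — design target -61/15, arm = carrier (Willis)
Willis with ω_arm = 0: ω_sun/ω_ring = −N3/N1; set equal to -61/15  ⇒  N3/N1 = −(-61/15) = 61/15
N3 = N1 + 2·N2  ⇒  N2/N1 = (N3/N1 − 1)/2 = (61/15 − 1)/2 = 23/15
smallest multiple with N1 ≥ 12 and N2 ≥ 10: k = 1  ⇒  N1 = 1·15 = 15, N2 = 1·23 = 23 (N1 ≤ 40, N2 ≤ 30, N2 ≠ N1 ✓), N3 = 15 + 2·23 = 61
check: −N3/N1 with N1 = 15, N3 = 61 gives -61/15; |achieved − target| = 0 ≤ 61/1500 ✓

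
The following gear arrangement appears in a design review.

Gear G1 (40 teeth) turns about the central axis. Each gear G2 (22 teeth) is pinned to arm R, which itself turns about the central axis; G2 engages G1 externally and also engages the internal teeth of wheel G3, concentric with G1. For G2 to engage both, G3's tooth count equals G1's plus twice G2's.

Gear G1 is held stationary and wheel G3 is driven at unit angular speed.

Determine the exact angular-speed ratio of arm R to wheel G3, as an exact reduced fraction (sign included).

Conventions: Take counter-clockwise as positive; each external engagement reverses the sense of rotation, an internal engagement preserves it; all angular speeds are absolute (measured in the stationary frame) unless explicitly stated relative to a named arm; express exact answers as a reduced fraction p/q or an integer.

21/31

planetary set (40T centre, 22T on arm, 84T internal) — Willis relation
ring teeth: 40 + 2·22 = 84
40(ω_sun−ω_arm) = −84(ω_ring−ω_arm),  ω_sun = 0, ω_ring = 1
40(0−ω_arm) = −84(1−ω_arm)  ⇒  124·ω_arm = 84  ⇒  ω_arm = 21/31
ω_out/ω_in = 21/31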